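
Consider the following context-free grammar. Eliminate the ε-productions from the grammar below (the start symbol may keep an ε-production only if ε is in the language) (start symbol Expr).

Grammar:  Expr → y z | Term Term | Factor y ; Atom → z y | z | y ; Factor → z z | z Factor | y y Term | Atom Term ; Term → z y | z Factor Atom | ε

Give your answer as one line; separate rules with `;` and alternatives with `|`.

The nullable symbols are {Expr, Term}.
ε ∈ L(G) since Expr is nullable, so keep Expr → ε.
For each production, add variants omitting each subset of nullable occurrences: Expr → Term Term gives Term Term | Term. Factor → y y Term gives y y Term | y y. Factor → Atom Term gives Atom Term | Atom.

Expr → y z | Term Term | Term | Factor y | ε; Atom → z y | z | y; Factor → z z | z Factor | y y Term | y y | Atom Term | Atom; Term → z y | z Factor Atom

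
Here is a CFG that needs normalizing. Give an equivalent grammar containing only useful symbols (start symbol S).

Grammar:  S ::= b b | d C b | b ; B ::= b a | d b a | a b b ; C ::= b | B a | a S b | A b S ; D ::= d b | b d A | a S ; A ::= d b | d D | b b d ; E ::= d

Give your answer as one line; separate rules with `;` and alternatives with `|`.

S ::= b b | d C b | b; B ::= b a | d b a | a b b; C ::= b | B a | a S b | A b S; D ::= d b | b d A | a S; A ::= d b | d D | b b d

Generating nonterminals: {A, B, C, D, E, S}.
Reachable from S after that: {A, B, C, D, S}.
Removed useless symbols: {E} and every production mentioning them.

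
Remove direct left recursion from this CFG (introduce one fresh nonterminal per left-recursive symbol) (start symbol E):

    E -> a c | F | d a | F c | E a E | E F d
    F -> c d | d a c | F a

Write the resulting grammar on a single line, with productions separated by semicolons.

E -> a c E' | F E' | d a E' | F c E'; F -> c d F' | d a c F'; E' -> a E E' | F d E' | ε; F' -> a F' | ε

Directly left-recursive nonterminals: E, F.
For E: α = {a E, F d}, β = {a c, F, d a, F c}. Rewrite as E → β E' and E' → α E' | ε.
For F: α = {a}, β = {c d, d a c}. Rewrite as F → β F' and F' → α F' | ε.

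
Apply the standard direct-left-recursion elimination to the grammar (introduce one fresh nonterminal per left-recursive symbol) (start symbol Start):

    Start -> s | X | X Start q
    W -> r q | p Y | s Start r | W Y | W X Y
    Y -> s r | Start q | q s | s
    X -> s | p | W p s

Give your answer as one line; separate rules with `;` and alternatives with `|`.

Start -> s | X | X Start q; W -> r q W1 | p Y W1 | s Start r W1; Y -> s r | Start q | q s | s; X -> s | p | W p s; W1 -> Y W1 | X Y W1 | ε

Directly left-recursive nonterminal: W.
For W: α = {Y, X Y}, β = {r q, p Y, s Start r}. Rewrite as W → β W1 and W1 → α W1 | ε.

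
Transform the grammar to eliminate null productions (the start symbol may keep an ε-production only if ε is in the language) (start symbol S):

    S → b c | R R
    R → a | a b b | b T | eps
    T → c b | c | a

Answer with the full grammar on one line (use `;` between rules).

S → b c | R R | R | ε; R → a | a b b | b T; T → c b | c | a

Nullable set = {R, S}.
ε ∈ L(G) since S is nullable, so keep S → ε.
Expand every rule over subsets of its nullable positions: S → R R gives R R | R.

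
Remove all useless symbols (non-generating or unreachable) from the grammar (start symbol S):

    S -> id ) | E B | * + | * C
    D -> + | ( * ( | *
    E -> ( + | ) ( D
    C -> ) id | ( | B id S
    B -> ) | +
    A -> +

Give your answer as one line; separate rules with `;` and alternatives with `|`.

S -> id ) | E B | * + | * C; D -> + | ( * ( | *; E -> ( + | ) ( D; C -> ) id | ( | B id S; B -> ) | +

Generating nonterminals: {A, B, C, D, E, S}.
Reachable from S after that: {B, C, D, E, S}.
Removed useless symbols: {A} and every production mentioning them.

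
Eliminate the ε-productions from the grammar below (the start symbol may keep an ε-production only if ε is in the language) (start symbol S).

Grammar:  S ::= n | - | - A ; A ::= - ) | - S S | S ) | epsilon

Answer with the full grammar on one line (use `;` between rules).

S ::= n | - | - A; A ::= - ) | - S S | S )

Nullable nonterminals: {A}.
ε ∉ L(G), so no ε-production is kept.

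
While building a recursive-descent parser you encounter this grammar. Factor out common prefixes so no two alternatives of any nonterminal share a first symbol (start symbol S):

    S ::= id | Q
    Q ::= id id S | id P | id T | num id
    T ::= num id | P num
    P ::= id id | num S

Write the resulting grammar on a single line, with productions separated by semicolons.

Q has alternatives sharing prefix 'id': factor to Q → id Q' with Q' → id S | P | T.

S ::= id | Q; Q ::= num id | id Q'; T ::= num id | P num; P ::= id id | num S; Q' ::= id S | P | T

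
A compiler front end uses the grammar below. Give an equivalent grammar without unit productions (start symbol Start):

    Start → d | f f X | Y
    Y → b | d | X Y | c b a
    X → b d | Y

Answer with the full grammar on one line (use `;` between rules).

Unit pairs: Start ⇒* {Y}; X ⇒* {Y}.
For each unit pair (A, B), copy every non-unit production of B to A, then drop all unit productions.

Start → d | f f X | b | X Y | c b a; Y → b | d | X Y | c b a; X → b d | b | d | X Y | c b a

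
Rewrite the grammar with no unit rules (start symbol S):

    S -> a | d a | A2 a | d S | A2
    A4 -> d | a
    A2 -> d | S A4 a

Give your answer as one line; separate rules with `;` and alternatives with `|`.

S -> d | S A4 a | a | d a | A2 a | d S; A4 -> d | a; A2 -> d | S A4 a

Unit pairs: S ⇒* {A2}.
For each unit pair (A, B), copy every non-unit production of B to A, then drop all unit productions.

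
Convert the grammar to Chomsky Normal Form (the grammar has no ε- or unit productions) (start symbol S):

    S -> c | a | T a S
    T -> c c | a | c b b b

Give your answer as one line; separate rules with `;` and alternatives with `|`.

S -> c | a | T Y1; T -> X2 X2 | a | X2 Y2; X1 -> a; X2 -> c; X3 -> b; Y1 -> X1 S; Y2 -> X3 Y3; Y3 -> X3 X3

Introduce a nonterminal for each terminal appearing in a rule of length ≥ 2: X1 → a, X2 → c, X3 → b.
Binarize each right-hand side of length ≥ 3 by chaining fresh nonterminals (Y1, Y2, …): affected rules were S → T X1 S; T → X2 X3 X3 X3.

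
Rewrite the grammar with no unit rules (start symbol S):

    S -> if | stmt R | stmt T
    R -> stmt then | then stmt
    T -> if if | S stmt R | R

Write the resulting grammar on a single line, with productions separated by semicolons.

S -> if | stmt R | stmt T; R -> stmt then | then stmt; T -> stmt then | then stmt | if if | S stmt R

Unit pairs: T ⇒* {R}.
Replace each nonterminal's rules with the union of the non-unit rules of every nonterminal it unit-derives.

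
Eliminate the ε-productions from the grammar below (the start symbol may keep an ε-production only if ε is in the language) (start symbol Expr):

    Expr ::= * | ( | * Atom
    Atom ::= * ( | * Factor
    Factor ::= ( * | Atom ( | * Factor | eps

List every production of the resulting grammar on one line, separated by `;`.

Expr ::= * | ( | * Atom; Atom ::= * ( | * Factor | *; Factor ::= ( * | Atom ( | * Factor | *

Nullable nonterminals: {Factor}.
ε ∉ L(G), so no ε-production is kept.
Expand every rule over subsets of its nullable positions: Atom → * Factor gives * Factor | *. Factor → * Factor gives * Factor | *.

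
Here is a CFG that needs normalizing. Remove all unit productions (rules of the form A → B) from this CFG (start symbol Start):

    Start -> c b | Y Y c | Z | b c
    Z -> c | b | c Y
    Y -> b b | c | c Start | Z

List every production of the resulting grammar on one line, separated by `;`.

Unit pairs: Start ⇒* {Z}; Y ⇒* {Z}.
For each unit pair (A, B), copy every non-unit production of B to A, then drop all unit productions.

Start -> c | b | c Y | c b | Y Y c | b c; Z -> c | b | c Y; Y -> c | b | c Y | b b | c Start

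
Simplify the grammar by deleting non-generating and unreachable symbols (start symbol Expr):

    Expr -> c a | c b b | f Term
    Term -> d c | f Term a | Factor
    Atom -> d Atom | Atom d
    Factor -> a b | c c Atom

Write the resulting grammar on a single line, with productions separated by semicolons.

Generating nonterminals: {Expr, Factor, Term}.
Reachable from Expr after that: {Expr, Factor, Term}.
Removed useless symbols: {Atom} and every production mentioning them.

Expr -> c a | c b b | f Term; Term -> d c | f Term a | Factor; Factor -> a b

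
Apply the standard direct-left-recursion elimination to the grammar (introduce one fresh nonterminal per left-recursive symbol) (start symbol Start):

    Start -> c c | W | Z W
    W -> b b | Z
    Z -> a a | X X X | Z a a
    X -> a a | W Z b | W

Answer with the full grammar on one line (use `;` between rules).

Z is directly left-recursive.
For Z: α = {a a}, β = {a a, X X X}. Rewrite as Z → β Z1 and Z1 → α Z1 | ε.

Start -> c c | W | Z W; W -> b b | Z; Z -> a a Z1 | X X X Z1; X -> a a | W Z b | W; Z1 -> a a Z1 | ε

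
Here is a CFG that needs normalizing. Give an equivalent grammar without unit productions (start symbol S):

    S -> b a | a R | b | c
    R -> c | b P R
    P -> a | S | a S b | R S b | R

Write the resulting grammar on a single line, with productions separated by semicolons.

Unit pairs: P ⇒* {R, S}.
Replace each nonterminal's rules with the union of the non-unit rules of every nonterminal it unit-derives.

S -> b a | a R | b | c; R -> c | b P R; P -> b a | a R | b | c | a | a S b | R S b | b P R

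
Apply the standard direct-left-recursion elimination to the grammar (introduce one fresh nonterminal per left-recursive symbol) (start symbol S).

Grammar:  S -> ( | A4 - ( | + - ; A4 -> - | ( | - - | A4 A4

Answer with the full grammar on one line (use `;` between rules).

S -> ( | A4 - ( | + -; A4 -> - A4' | ( A4' | - - A4'; A4' -> A4 A4' | ε

Left recursion appears on A4.
For A4: α = {A4}, β = {-, (, - -}. Rewrite as A4 → β A4' and A4' → α A4' | ε.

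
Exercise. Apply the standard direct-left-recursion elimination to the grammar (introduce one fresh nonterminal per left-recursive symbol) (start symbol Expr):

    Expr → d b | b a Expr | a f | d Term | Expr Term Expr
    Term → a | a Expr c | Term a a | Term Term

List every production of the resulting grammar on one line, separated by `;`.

Expr, Term are directly left-recursive.
For Expr: α = {Term Expr}, β = {d b, b a Expr, a f, d Term}. Rewrite as Expr → β Expr1 and Expr1 → α Expr1 | ε.
For Term: α = {a a, Term}, β = {a, a Expr c}. Rewrite as Term → β Term1 and Term1 → α Term1 | ε.

Expr → d b Expr1 | b a Expr Expr1 | a f Expr1 | d Term Expr1; Term → a Term1 | a Expr c Term1; Expr1 → Term Expr Expr1 | ε; Term1 → a a Term1 | Term Term1 | ε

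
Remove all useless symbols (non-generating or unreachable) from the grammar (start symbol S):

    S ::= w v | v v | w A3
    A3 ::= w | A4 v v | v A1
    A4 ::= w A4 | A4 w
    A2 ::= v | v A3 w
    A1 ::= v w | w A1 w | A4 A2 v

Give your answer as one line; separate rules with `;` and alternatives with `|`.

S ::= w v | v v | w A3; A3 ::= w | v A1; A1 ::= v w | w A1 w

Generating nonterminals: {A1, A2, A3, S}.
Reachable from S after that: {A1, A3, S}.
Removed useless symbols: {A2, A4} and every production mentioning them.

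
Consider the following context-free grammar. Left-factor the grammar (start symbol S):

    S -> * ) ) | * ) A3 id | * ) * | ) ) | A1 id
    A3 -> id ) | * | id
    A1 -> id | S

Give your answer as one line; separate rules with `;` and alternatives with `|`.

S -> ) ) | A1 id | * ) S'; A3 -> * | id A3'; A1 -> id | S; S' -> ) | A3 id | *; A3' -> ) | ε

S has alternatives sharing prefix '* )': factor to S → * ) S' with S' → ) | A3 id | *.
A3 has alternatives sharing prefix 'id': factor to A3 → id A3' with A3' → ) | ε.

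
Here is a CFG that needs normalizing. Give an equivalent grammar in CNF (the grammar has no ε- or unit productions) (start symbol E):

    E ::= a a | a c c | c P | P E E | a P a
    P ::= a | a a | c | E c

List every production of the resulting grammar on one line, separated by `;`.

E ::= X1 X1 | X1 Y1 | X2 P | P Y2 | X1 Y3; P ::= a | X1 X1 | c | E X2; X1 ::= a; X2 ::= c; Y1 ::= X2 X2; Y2 ::= E E; Y3 ::= P X1

Introduce a nonterminal for each terminal appearing in a rule of length ≥ 2: X1 → a, X2 → c.
Binarize each right-hand side of length ≥ 3 by chaining fresh nonterminals (Y1, Y2, …): affected rules were E → X1 X2 X2; E → P E E; E → X1 P X1.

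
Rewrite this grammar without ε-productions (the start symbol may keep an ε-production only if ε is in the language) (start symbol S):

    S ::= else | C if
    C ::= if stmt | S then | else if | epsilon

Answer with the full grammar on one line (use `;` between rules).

S ::= else | C if | if; C ::= if stmt | S then | else if

The nullable symbols are {C}.
ε ∉ L(G), so no ε-production is kept.
Add the nullable-subset variants: S → C if gives C if | if.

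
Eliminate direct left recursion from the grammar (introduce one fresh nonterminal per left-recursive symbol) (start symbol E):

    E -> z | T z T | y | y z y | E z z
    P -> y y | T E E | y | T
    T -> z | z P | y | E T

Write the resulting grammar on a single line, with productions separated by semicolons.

E -> z E' | T z T E' | y E' | y z y E'; P -> y y | T E E | y | T; T -> z | z P | y | E T; E' -> z z E' | epsilon

Directly left-recursive nonterminal: E.
For E: α = {z z}, β = {z, T z T, y, y z y}. Rewrite as E → β E' and E' → α E' | ε.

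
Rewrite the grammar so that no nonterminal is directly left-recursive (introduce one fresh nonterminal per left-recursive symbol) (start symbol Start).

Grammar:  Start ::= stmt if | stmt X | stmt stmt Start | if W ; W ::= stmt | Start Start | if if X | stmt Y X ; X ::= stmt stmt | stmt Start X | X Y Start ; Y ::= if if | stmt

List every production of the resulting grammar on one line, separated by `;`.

Start ::= stmt if | stmt X | stmt stmt Start | if W; W ::= stmt | Start Start | if if X | stmt Y X; X ::= stmt stmt X1 | stmt Start X X1; Y ::= if if | stmt; X1 ::= Y Start X1 | ε

Left recursion appears on X.
For X: α = {Y Start}, β = {stmt stmt, stmt Start X}. Rewrite as X → β X1 and X1 → α X1 | ε.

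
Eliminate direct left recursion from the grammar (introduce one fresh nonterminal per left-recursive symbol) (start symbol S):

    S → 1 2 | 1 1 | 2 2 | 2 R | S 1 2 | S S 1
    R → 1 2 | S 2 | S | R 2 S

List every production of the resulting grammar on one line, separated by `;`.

S → 1 2 S' | 1 1 S' | 2 2 S' | 2 R S'; R → 1 2 R' | S 2 R' | S R'; S' → 1 2 S' | S 1 S' | ε; R' → 2 S R' | ε

S, R are directly left-recursive.
For S: α = {1 2, S 1}, β = {1 2, 1 1, 2 2, 2 R}. Rewrite as S → β S' and S' → α S' | ε.
For R: α = {2 S}, β = {1 2, S 2, S}. Rewrite as R → β R' and R' → α R' | ε.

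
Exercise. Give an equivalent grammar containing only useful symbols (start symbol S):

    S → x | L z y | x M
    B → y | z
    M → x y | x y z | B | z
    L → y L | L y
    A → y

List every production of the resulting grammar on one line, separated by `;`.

S → x | x M; B → y | z; M → x y | x y z | B | z

Generating nonterminals: {A, B, M, S}.
Reachable from S after that: {B, M, S}.
Removed useless symbols: {A, L} and every production mentioning them.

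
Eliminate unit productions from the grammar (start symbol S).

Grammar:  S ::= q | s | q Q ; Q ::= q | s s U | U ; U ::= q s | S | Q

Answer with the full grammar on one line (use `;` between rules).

S ::= q | s | q Q; Q ::= q s | q | s | q Q | s s U; U ::= q s | q | s | q Q | s s U

Unit pairs: Q ⇒* {S, U}; U ⇒* {Q, S}.
Replace each nonterminal's rules with the union of the non-unit rules of every nonterminal it unit-derives.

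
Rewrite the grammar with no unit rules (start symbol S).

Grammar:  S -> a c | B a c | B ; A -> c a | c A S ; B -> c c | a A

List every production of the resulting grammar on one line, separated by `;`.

Unit pairs: S ⇒* {B}.
Replace each nonterminal's rules with the union of the non-unit rules of every nonterminal it unit-derives.

S -> c c | a A | a c | B a c; A -> c a | c A S; B -> c c | a A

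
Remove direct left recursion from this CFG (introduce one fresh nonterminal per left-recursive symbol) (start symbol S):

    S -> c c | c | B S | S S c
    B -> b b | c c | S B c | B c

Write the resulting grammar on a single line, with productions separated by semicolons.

S -> c c S' | c S' | B S S'; B -> b b B' | c c B' | S B c B'; S' -> S c S' | ε; B' -> c B' | ε

S, B are directly left-recursive.
For S: α = {S c}, β = {c c, c, B S}. Rewrite as S → β S' and S' → α S' | ε.
For B: α = {c}, β = {b b, c c, S B c}. Rewrite as B → β B' and B' → α B' | ε.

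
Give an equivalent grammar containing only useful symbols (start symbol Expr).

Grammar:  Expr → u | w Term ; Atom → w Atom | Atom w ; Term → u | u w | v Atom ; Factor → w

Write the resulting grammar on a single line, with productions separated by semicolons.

Expr → u | w Term; Term → u | u w

Generating nonterminals: {Expr, Factor, Term}.
Reachable from Expr after that: {Expr, Term}.
Removed useless symbols: {Atom, Factor} and every production mentioning them.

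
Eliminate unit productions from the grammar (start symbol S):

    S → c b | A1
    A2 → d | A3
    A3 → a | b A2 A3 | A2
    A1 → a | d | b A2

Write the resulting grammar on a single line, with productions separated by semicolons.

Unit pairs: A2 ⇒* {A3}; A3 ⇒* {A2}; S ⇒* {A1}.
Replace each nonterminal's rules with the union of the non-unit rules of every nonterminal it unit-derives.

S → a | d | b A2 | c b; A2 → d | a | b A2 A3; A3 → d | a | b A2 A3; A1 → a | d | b A2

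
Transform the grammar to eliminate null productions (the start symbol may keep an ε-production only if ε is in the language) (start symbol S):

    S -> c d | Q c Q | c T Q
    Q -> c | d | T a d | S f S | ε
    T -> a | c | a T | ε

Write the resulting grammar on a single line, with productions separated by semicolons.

S -> c d | Q c Q | Q c | c Q | c | c T Q | c T; Q -> c | d | T a d | a d | S f S; T -> a | c | a T

Nullable set = {Q, T}.
ε ∉ L(G), so no ε-production is kept.
For each production, add variants omitting each subset of nullable occurrences: S → Q c Q gives Q c Q | Q c | c Q | c. S → c T Q gives c T Q | c T. Q → T a d gives T a d | a d.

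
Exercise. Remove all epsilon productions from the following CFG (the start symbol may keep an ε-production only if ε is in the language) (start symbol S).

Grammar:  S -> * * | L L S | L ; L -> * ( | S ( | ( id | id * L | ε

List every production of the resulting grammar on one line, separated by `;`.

S -> * * | L L S | L L | L S | L | ε; L -> * ( | S ( | ( | ( id | id * L | id *

The nullable symbols are {L, S}.
ε ∈ L(G) since S is nullable, so keep S → ε.
For each production, add variants omitting each subset of nullable occurrences: S → L L S gives L L S | L L | L S | L. L → S ( gives S ( | (. L → id * L gives id * L | id *.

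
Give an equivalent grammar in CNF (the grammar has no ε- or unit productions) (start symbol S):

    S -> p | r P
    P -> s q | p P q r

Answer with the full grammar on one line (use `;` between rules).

S -> p | X1 P; P -> X2 X3 | X4 Y1; X1 -> r; X2 -> s; X3 -> q; X4 -> p; Y1 -> P Y2; Y2 -> X3 X1

Introduce a nonterminal for each terminal appearing in a rule of length ≥ 2: X1 → r, X2 → s, X3 → q, X4 → p.
Binarize each right-hand side of length ≥ 3 by chaining fresh nonterminals (Y1, Y2, …): affected rules were P → X4 P X3 X1.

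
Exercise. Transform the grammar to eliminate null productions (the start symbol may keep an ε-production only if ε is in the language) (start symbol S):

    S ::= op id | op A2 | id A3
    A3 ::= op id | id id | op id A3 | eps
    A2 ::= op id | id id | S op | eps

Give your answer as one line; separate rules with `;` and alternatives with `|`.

S ::= op id | op A2 | op | id A3 | id; A3 ::= op id | id id | op id A3; A2 ::= op id | id id | S op

The nullable symbols are {A2, A3}.
ε ∉ L(G), so no ε-production is kept.
Expand every rule over subsets of its nullable positions: S → op A2 gives op A2 | op. S → id A3 gives id A3 | id.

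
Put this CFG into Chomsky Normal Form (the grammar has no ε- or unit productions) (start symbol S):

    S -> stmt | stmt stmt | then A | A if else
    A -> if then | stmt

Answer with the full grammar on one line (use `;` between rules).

Introduce a nonterminal for each terminal appearing in a rule of length ≥ 2: X1 → stmt, X2 → then, X3 → if, X4 → else.
Binarize each right-hand side of length ≥ 3 by chaining fresh nonterminals (Y1, Y2, …): affected rules were S → A X3 X4.

S -> stmt | X1 X1 | X2 A | A Y1; A -> X3 X2 | stmt; X1 -> stmt; X2 -> then; X3 -> if; X4 -> else; Y1 -> X3 X4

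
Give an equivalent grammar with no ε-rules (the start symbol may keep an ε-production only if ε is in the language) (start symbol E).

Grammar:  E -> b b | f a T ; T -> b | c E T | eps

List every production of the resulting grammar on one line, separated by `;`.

E -> b b | f a T | f a; T -> b | c E T | c E

The nullable symbols are {T}.
ε ∉ L(G), so no ε-production is kept.
For each production, add variants omitting each subset of nullable occurrences: E → f a T gives f a T | f a. T → c E T gives c E T | c E.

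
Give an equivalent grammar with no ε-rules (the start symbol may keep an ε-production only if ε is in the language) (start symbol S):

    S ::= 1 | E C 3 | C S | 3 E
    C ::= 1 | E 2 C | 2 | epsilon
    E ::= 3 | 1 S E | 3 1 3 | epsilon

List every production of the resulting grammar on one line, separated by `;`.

Nullable nonterminals: {C, E}.
ε ∉ L(G), so no ε-production is kept.
Expand every rule over subsets of its nullable positions: S → E C 3 gives E C 3 | E 3 | C 3 | 3. C → E 2 C gives E 2 C | E 2 | 2 C | 2. E → 1 S E gives 1 S E | 1 S.

S ::= 1 | E C 3 | E 3 | C 3 | 3 | C S | 3 E; C ::= 1 | E 2 C | E 2 | 2 C | 2; E ::= 3 | 1 S E | 1 S | 3 1 3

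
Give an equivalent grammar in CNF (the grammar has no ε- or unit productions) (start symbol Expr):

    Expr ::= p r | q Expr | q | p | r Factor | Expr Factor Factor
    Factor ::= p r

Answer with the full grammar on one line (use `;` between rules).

Expr ::= X1 X2 | X3 Expr | q | p | X2 Factor | Expr Y1; Factor ::= X1 X2; X1 ::= p; X2 ::= r; X3 ::= q; Y1 ::= Factor Factor

Introduce a nonterminal for each terminal appearing in a rule of length ≥ 2: X1 → p, X2 → r, X3 → q.
Binarize each right-hand side of length ≥ 3 by chaining fresh nonterminals (Y1, Y2, …): affected rules were Expr → Expr Factor Factor.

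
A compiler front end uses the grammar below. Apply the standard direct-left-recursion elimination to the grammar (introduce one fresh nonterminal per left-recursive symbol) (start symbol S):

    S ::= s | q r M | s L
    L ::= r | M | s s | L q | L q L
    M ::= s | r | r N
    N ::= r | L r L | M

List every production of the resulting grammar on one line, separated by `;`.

S ::= s | q r M | s L; L ::= r L' | M L' | s s L'; M ::= s | r | r N; N ::= r | L r L | M; L' ::= q L' | q L L' | ε

Directly left-recursive nonterminal: L.
For L: α = {q, q L}, β = {r, M, s s}. Rewrite as L → β L' and L' → α L' | ε.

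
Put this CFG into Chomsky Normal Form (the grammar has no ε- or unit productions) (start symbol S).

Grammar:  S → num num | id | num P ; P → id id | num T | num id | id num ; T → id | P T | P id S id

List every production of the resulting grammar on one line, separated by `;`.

S → X1 X1 | id | X1 P; P → X2 X2 | X1 T | X1 X2 | X2 X1; T → id | P T | P Y1; X1 → num; X2 → id; Y1 → X2 Y2; Y2 → S X2

Introduce a nonterminal for each terminal appearing in a rule of length ≥ 2: X1 → num, X2 → id.
Binarize each right-hand side of length ≥ 3 by chaining fresh nonterminals (Y1, Y2, …): affected rules were T → P X2 S X2.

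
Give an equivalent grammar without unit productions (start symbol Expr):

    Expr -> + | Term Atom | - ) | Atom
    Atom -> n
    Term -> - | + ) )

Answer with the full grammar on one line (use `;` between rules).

Expr -> n | + | Term Atom | - ); Atom -> n; Term -> - | + ) )

Unit pairs: Expr ⇒* {Atom}.
For each unit pair (A, B), copy every non-unit production of B to A, then drop all unit productions.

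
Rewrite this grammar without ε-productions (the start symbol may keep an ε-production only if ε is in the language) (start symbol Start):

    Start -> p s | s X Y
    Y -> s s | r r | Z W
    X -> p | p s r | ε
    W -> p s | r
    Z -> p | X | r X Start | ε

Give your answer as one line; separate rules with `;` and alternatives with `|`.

Start -> p s | s X Y | s Y; Y -> s s | r r | Z W | W; X -> p | p s r; W -> p s | r; Z -> p | X | r X Start | r Start

Nullable nonterminals: {X, Z}.
ε ∉ L(G), so no ε-production is kept.
For each production, add variants omitting each subset of nullable occurrences: Start → s X Y gives s X Y | s Y. Y → Z W gives Z W | W. Z → r X Start gives r X Start | r Start.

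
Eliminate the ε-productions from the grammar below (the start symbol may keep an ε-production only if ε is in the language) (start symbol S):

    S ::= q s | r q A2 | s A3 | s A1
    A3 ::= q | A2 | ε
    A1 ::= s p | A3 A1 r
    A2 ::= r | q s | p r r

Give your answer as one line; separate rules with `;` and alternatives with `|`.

The nullable symbols are {A3}.
ε ∉ L(G), so no ε-production is kept.
Add the nullable-subset variants: S → s A3 gives s A3 | s. A1 → A3 A1 r gives A3 A1 r | A1 r.

S ::= q s | r q A2 | s A3 | s | s A1; A3 ::= q | A2; A1 ::= s p | A3 A1 r | A1 r; A2 ::= r | q s | p r r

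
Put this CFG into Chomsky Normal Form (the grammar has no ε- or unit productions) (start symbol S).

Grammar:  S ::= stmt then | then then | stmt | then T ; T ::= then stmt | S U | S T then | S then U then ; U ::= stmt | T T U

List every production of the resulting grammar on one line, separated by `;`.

Introduce a nonterminal for each terminal appearing in a rule of length ≥ 2: X1 → stmt, X2 → then.
Binarize each right-hand side of length ≥ 3 by chaining fresh nonterminals (Y1, Y2, …): affected rules were T → S T X2; T → S X2 U X2; U → T T U.

S ::= X1 X2 | X2 X2 | stmt | X2 T; T ::= X2 X1 | S U | S Y1 | S Y2; U ::= stmt | T Y4; X1 ::= stmt; X2 ::= then; Y1 ::= T X2; Y2 ::= X2 Y3; Y3 ::= U X2; Y4 ::= T U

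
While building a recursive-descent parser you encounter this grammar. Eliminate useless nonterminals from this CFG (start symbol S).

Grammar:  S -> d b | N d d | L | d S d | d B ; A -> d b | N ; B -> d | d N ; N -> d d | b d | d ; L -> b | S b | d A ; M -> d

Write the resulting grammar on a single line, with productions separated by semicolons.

Generating nonterminals: {A, B, L, M, N, S}.
Reachable from S after that: {A, B, L, N, S}.
Removed useless symbols: {M} and every production mentioning them.

S -> d b | N d d | L | d S d | d B; A -> d b | N; B -> d | d N; N -> d d | b d | d; L -> b | S b | d A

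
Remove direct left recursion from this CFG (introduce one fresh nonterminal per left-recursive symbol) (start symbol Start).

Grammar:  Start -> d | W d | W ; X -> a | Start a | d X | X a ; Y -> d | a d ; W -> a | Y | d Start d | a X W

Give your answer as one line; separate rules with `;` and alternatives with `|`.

Directly left-recursive nonterminal: X.
For X: α = {a}, β = {a, Start a, d X}. Rewrite as X → β X1 and X1 → α X1 | ε.

Start -> d | W d | W; X -> a X1 | Start a X1 | d X X1; Y -> d | a d; W -> a | Y | d Start d | a X W; X1 -> a X1 | ε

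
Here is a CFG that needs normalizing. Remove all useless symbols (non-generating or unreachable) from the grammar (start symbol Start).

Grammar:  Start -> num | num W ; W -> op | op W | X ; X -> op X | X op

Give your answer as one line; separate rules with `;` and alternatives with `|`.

Generating nonterminals: {Start, W}.
Reachable from Start after that: {Start, W}.
Removed useless symbols: {X} and every production mentioning them.

Start -> num | num W; W -> op | op W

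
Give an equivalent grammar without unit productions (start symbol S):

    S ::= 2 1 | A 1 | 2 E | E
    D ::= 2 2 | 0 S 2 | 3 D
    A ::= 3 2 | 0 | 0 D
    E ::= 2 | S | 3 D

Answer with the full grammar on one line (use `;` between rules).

S ::= 2 | 3 D | 2 1 | A 1 | 2 E; D ::= 2 2 | 0 S 2 | 3 D; A ::= 3 2 | 0 | 0 D; E ::= 2 | 3 D | 2 1 | A 1 | 2 E

Unit pairs: E ⇒* {S}; S ⇒* {E}.
For every A with A ⇒* B via unit rules, add B's non-unit alternatives to A; then delete every rule of the form X → Y.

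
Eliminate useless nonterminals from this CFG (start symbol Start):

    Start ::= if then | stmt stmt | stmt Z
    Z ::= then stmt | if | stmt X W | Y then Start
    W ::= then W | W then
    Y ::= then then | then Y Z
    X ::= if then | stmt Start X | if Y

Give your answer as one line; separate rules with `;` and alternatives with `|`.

Generating nonterminals: {Start, X, Y, Z}.
Reachable from Start after that: {Start, Y, Z}.
Removed useless symbols: {W, X} and every production mentioning them.

Start ::= if then | stmt stmt | stmt Z; Z ::= then stmt | if | Y then Start; Y ::= then then | then Y Z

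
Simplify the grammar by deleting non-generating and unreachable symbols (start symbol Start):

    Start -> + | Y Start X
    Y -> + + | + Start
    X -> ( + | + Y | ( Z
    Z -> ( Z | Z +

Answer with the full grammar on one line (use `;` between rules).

Start -> + | Y Start X; Y -> + + | + Start; X -> ( + | + Y

Generating nonterminals: {Start, X, Y}.
Reachable from Start after that: {Start, X, Y}.
Removed useless symbols: {Z} and every production mentioning them.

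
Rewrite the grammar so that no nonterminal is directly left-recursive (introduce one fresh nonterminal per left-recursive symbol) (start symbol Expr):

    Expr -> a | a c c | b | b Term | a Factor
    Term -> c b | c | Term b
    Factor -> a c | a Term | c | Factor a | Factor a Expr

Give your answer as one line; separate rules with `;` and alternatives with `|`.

Directly left-recursive nonterminals: Term, Factor.
For Term: α = {b}, β = {c b, c}. Rewrite as Term → β Term1 and Term1 → α Term1 | ε.
For Factor: α = {a, a Expr}, β = {a c, a Term, c}. Rewrite as Factor → β Factor1 and Factor1 → α Factor1 | ε.

Expr -> a | a c c | b | b Term | a Factor; Term -> c b Term1 | c Term1; Factor -> a c Factor1 | a Term Factor1 | c Factor1; Term1 -> b Term1 | ε; Factor1 -> a Factor1 | a Expr Factor1 | ε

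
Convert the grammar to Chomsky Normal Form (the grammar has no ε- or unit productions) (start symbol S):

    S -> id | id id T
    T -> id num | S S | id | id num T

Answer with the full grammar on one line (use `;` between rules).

S -> id | X1 Y1; T -> X1 X2 | S S | id | X1 Y2; X1 -> id; X2 -> num; Y1 -> X1 T; Y2 -> X2 T

Introduce a nonterminal for each terminal appearing in a rule of length ≥ 2: X1 → id, X2 → num.
Binarize each right-hand side of length ≥ 3 by chaining fresh nonterminals (Y1, Y2, …): affected rules were S → X1 X1 T; T → X1 X2 T.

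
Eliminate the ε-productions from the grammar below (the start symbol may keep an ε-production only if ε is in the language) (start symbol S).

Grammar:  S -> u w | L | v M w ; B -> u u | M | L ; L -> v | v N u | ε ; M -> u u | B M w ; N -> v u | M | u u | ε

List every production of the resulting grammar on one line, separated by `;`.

Nullable set = {B, L, N, S}.
ε ∈ L(G) since S is nullable, so keep S → ε.
Add the nullable-subset variants: L → v N u gives v N u | v u. M → B M w gives B M w | M w.

S -> u w | L | v M w | ε; B -> u u | M | L; L -> v | v N u | v u; M -> u u | B M w | M w; N -> v u | M | u u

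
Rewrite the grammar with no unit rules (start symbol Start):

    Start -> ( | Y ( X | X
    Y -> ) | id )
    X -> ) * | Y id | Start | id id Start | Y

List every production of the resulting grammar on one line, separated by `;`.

Unit pairs: Start ⇒* {X, Y}; X ⇒* {Start, Y}.
Replace each nonterminal's rules with the union of the non-unit rules of every nonterminal it unit-derives.

Start -> ( | Y ( X | ) * | Y id | id id Start | ) | id ); Y -> ) | id ); X -> ( | Y ( X | ) * | Y id | id id Start | ) | id )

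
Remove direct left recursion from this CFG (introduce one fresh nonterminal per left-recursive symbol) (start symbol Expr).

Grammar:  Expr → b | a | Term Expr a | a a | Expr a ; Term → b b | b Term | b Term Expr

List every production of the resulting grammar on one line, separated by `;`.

Expr is directly left-recursive.
For Expr: α = {a}, β = {b, a, Term Expr a, a a}. Rewrite as Expr → β Expr1 and Expr1 → α Expr1 | ε.

Expr → b Expr1 | a Expr1 | Term Expr a Expr1 | a a Expr1; Term → b b | b Term | b Term Expr; Expr1 → a Expr1 | eps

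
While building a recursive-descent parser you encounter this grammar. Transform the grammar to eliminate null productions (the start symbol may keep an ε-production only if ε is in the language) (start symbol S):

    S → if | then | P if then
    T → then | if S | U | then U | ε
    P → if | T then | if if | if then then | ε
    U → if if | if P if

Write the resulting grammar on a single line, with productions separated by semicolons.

S → if | then | P if then | if then; T → then | if S | U | then U; P → if | T then | then | if if | if then then; U → if if | if P if

Nullable nonterminals: {P, T}.
ε ∉ L(G), so no ε-production is kept.
For each production, add variants omitting each subset of nullable occurrences: S → P if then gives P if then | if then. P → T then gives T then | then.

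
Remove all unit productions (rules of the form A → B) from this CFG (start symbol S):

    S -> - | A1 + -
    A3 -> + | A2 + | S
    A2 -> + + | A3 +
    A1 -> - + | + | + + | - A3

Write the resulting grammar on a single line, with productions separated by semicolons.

S -> - | A1 + -; A3 -> - | A1 + - | + | A2 +; A2 -> + + | A3 +; A1 -> - + | + | + + | - A3

Unit pairs: A3 ⇒* {S}.
Replace each nonterminal's rules with the union of the non-unit rules of every nonterminal it unit-derives.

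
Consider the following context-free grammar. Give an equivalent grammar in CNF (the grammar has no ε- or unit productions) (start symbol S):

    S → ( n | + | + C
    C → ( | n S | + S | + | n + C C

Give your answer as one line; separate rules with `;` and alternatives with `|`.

Introduce a nonterminal for each terminal appearing in a rule of length ≥ 2: X1 → (, X2 → n, X3 → +.
Binarize each right-hand side of length ≥ 3 by chaining fresh nonterminals (Y1, Y2, …): affected rules were C → X2 X3 C C.

S → X1 X2 | + | X3 C; C → ( | X2 S | X3 S | + | X2 Y1; X1 → (; X2 → n; X3 → +; Y1 → X3 Y2; Y2 → C C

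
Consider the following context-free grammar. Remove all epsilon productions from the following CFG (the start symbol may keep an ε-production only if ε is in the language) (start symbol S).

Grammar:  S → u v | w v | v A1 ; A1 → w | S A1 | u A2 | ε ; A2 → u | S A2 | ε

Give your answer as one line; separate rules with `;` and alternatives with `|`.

S → u v | w v | v A1 | v; A1 → w | S A1 | S | u A2 | u; A2 → u | S A2 | S

Nullable nonterminals: {A1, A2}.
ε ∉ L(G), so no ε-production is kept.
For each production, add variants omitting each subset of nullable occurrences: S → v A1 gives v A1 | v. A1 → S A1 gives S A1 | S. A1 → u A2 gives u A2 | u. A2 → S A2 gives S A2 | S.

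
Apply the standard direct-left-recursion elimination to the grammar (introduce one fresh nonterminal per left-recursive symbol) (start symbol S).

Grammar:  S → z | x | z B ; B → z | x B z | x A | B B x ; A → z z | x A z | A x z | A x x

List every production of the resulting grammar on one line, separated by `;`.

S → z | x | z B; B → z B' | x B z B' | x A B'; A → z z A' | x A z A'; B' → B x B' | ε; A' → x z A' | x x A' | ε

Left recursion appears on B, A.
For B: α = {B x}, β = {z, x B z, x A}. Rewrite as B → β B' and B' → α B' | ε.
For A: α = {x z, x x}, β = {z z, x A z}. Rewrite as A → β A' and A' → α A' | ε.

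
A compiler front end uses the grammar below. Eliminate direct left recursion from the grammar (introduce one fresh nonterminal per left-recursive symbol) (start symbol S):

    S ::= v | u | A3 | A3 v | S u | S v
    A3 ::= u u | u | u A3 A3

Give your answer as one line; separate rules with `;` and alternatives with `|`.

S is directly left-recursive.
For S: α = {u, v}, β = {v, u, A3, A3 v}. Rewrite as S → β S' and S' → α S' | ε.

S ::= v S' | u S' | A3 S' | A3 v S'; A3 ::= u u | u | u A3 A3; S' ::= u S' | v S' | epsilon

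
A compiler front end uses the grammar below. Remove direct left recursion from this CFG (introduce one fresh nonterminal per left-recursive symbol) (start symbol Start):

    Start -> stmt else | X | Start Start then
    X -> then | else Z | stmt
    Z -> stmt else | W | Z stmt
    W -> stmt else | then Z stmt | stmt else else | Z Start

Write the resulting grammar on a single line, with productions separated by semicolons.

Start -> stmt else Start1 | X Start1; X -> then | else Z | stmt; Z -> stmt else Z1 | W Z1; W -> stmt else | then Z stmt | stmt else else | Z Start; Start1 -> Start then Start1 | eps; Z1 -> stmt Z1 | eps

Directly left-recursive nonterminals: Start, Z.
For Start: α = {Start then}, β = {stmt else, X}. Rewrite as Start → β Start1 and Start1 → α Start1 | ε.
For Z: α = {stmt}, β = {stmt else, W}. Rewrite as Z → β Z1 and Z1 → α Z1 | ε.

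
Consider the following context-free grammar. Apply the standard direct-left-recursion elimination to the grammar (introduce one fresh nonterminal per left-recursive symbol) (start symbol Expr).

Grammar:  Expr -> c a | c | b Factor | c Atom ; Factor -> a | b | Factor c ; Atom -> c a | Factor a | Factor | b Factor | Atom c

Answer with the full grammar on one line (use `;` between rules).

Directly left-recursive nonterminals: Factor, Atom.
For Factor: α = {c}, β = {a, b}. Rewrite as Factor → β Factor1 and Factor1 → α Factor1 | ε.
For Atom: α = {c}, β = {c a, Factor a, Factor, b Factor}. Rewrite as Atom → β Atom1 and Atom1 → α Atom1 | ε.

Expr -> c a | c | b Factor | c Atom; Factor -> a Factor1 | b Factor1; Atom -> c a Atom1 | Factor a Atom1 | Factor Atom1 | b Factor Atom1; Factor1 -> c Factor1 | ε; Atom1 -> c Atom1 | ε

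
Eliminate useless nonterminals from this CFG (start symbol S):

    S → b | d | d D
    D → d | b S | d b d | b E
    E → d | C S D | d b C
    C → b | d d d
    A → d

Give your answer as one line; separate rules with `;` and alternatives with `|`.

S → b | d | d D; D → d | b S | d b d | b E; E → d | C S D | d b C; C → b | d d d

Generating nonterminals: {A, C, D, E, S}.
Reachable from S after that: {C, D, E, S}.
Removed useless symbols: {A} and every production mentioning them.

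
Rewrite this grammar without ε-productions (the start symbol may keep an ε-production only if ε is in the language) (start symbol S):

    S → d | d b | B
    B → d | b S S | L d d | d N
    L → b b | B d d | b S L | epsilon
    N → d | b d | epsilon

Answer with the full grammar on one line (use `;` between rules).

Nullable nonterminals: {L, N}.
ε ∉ L(G), so no ε-production is kept.
Add the nullable-subset variants: B → L d d gives L d d | d d. L → b S L gives b S L | b S.

S → d | d b | B; B → d | b S S | L d d | d d | d N; L → b b | B d d | b S L | b S; N → d | b d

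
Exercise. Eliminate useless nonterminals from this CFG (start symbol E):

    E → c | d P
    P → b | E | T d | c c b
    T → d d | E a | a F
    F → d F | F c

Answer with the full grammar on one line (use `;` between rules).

Generating nonterminals: {E, P, T}.
Reachable from E after that: {E, P, T}.
Removed useless symbols: {F} and every production mentioning them.

E → c | d P; P → b | E | T d | c c b; T → d d | E a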